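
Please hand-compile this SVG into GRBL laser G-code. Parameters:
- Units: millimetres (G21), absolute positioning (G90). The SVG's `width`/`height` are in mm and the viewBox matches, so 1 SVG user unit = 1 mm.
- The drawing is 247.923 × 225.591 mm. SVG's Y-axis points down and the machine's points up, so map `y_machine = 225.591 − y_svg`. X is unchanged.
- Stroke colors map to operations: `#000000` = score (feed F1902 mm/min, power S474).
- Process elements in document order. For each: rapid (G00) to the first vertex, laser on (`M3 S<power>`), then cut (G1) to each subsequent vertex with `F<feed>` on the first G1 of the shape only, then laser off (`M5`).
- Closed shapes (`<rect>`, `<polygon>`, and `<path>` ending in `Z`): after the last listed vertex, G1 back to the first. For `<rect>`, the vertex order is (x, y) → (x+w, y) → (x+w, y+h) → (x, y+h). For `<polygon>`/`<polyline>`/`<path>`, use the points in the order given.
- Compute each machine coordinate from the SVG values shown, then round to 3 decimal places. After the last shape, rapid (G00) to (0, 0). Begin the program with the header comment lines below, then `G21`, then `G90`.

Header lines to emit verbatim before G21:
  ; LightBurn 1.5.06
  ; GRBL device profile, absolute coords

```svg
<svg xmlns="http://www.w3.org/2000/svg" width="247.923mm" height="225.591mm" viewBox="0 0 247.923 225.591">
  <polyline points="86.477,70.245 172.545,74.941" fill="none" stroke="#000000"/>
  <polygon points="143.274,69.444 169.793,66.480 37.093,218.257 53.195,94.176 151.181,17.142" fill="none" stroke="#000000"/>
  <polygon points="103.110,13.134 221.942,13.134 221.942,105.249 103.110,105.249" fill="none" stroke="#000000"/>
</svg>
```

Since the viewBox matches the mm dimensions, user units are millimetres directly. The only transform is the Y-flip y_m = 225.591 − y_svg.

Shape 1 is a line segment drawn with `<polyline>`. Its stroke #000000 means score at S474, F1902. After flipping Y the toolpath is (86.477,155.346) → (172.545,150.650).

Shape 2 is a closed polygon drawn with `<polygon>`. Its stroke #000000 means score at S474, F1902. After flipping Y the toolpath is (143.274,156.147) → (169.793,159.111) → (37.093,7.334) → (53.195,131.415) → (151.181,208.449) → (143.274,156.147), returning to the start.

Shape 3 is a rectangle drawn with `<polygon>`. Its stroke #000000 means score at S474, F1902. After flipping Y the toolpath is (103.110,212.457) → (221.942,212.457) → (221.942,120.342) → (103.110,120.342) → (103.110,212.457), returning to the start.

; LightBurn 1.5.06
; GRBL device profile, absolute coords
G21
G90
G00 X86.477 Y155.346
M3 S474
G1 X172.545 Y150.650 F1902
M5
G00 X143.274 Y156.147
M3 S474
G1 X169.793 Y159.111 F1902
G1 X37.093 Y7.334
G1 X53.195 Y131.415
G1 X151.181 Y208.449
G1 X143.274 Y156.147
M5
G00 X103.110 Y212.457
M3 S474
G1 X221.942 Y212.457 F1902
G1 X221.942 Y120.342
G1 X103.110 Y120.342
G1 X103.110 Y212.457
M5
G00 X0.000 Y0.000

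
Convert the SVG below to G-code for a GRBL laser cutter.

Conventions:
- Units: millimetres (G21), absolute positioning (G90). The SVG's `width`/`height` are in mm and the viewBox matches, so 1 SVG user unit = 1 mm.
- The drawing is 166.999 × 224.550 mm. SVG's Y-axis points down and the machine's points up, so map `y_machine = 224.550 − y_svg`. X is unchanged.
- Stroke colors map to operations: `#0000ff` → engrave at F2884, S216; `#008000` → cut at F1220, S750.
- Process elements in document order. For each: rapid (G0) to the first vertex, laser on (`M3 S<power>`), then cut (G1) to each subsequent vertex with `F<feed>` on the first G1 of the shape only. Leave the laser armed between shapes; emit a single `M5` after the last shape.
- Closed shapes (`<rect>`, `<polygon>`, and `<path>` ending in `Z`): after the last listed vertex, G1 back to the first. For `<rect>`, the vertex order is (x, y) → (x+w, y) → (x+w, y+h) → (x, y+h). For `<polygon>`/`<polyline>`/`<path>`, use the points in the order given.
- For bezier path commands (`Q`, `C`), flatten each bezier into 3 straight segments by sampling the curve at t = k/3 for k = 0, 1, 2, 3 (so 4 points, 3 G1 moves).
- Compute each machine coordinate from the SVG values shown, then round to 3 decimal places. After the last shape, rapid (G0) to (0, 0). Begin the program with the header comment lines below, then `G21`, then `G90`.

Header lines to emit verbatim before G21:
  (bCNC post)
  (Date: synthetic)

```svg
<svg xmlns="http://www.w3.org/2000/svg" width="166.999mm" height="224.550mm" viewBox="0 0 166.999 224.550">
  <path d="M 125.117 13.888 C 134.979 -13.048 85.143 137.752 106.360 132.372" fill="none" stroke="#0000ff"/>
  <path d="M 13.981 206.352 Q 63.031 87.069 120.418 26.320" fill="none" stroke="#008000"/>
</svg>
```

Since the viewBox matches the mm dimensions, user units are millimetres directly. The only transform is the Y-flip y_m = 224.550 − y_svg.

Shape 1 is a cubic bezier drawn with `<path>`. Its stroke #0000ff means engrave at S216, F2884. After flipping Y the toolpath is (125.117,210.662) → (119.922,190.720) → (103.985,126.491) → (106.360,92.178).

Shape 2 is a quadratic bezier drawn with `<path>`. Its stroke #008000 means cut at S750, F1220. After flipping Y the toolpath is (13.981,18.198) → (47.607,91.216) → (83.086,151.227) → (120.418,198.230).

(bCNC post)
(Date: synthetic)
G21
G90
G0 X125.117 Y210.662
M3 S216
G1 X119.922 Y190.720 F2884
G1 X103.985 Y126.491
G1 X106.360 Y92.178
G0 X13.981 Y18.198
M3 S750
G1 X47.607 Y91.216 F1220
G1 X83.086 Y151.227
G1 X120.418 Y198.230
M5
G0 X0.000 Y0.000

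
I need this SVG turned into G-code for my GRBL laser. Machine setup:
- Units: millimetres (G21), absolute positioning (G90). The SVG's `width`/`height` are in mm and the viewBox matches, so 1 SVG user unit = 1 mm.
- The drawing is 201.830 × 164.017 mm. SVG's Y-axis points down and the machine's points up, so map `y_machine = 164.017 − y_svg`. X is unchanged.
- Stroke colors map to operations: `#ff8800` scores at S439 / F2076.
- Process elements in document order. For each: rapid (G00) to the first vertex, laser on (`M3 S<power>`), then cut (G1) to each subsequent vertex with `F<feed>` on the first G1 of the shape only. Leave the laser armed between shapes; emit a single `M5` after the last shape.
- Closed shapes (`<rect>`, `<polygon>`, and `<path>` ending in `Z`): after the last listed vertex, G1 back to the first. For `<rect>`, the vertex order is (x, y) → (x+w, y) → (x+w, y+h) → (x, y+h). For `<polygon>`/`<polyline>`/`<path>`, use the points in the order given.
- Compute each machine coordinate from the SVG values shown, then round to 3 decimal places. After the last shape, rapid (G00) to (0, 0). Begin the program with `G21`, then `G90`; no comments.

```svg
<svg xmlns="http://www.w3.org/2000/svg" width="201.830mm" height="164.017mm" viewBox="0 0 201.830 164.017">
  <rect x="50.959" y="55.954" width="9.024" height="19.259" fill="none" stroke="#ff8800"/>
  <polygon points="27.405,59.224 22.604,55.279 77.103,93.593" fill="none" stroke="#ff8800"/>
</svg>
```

G21
G90
G00 X50.959 Y108.063
M3 S439
G1 X59.983 Y108.063 F2076
G1 X59.983 Y88.804
G1 X50.959 Y88.804
G1 X50.959 Y108.063
G00 X27.405 Y104.793
M3 S439
G1 X22.604 Y108.738 F2076
G1 X77.103 Y70.424
G1 X27.405 Y104.793
M5
G00 X0.000 Y0.000

1 u = 1 mm; y_m = 164.017 − y.

[1] `<rect>` rectangle, #ff8800→score S439 F2076: (50.959,108.063) → (59.983,108.063) → (59.983,88.804) → (50.959,88.804) → (50.959,108.063) (closed)

[2] `<polygon>` closed polygon, #ff8800→score S439 F2076: (27.405,104.793) → (22.604,108.738) → (77.103,70.424) → (27.405,104.793) (closed)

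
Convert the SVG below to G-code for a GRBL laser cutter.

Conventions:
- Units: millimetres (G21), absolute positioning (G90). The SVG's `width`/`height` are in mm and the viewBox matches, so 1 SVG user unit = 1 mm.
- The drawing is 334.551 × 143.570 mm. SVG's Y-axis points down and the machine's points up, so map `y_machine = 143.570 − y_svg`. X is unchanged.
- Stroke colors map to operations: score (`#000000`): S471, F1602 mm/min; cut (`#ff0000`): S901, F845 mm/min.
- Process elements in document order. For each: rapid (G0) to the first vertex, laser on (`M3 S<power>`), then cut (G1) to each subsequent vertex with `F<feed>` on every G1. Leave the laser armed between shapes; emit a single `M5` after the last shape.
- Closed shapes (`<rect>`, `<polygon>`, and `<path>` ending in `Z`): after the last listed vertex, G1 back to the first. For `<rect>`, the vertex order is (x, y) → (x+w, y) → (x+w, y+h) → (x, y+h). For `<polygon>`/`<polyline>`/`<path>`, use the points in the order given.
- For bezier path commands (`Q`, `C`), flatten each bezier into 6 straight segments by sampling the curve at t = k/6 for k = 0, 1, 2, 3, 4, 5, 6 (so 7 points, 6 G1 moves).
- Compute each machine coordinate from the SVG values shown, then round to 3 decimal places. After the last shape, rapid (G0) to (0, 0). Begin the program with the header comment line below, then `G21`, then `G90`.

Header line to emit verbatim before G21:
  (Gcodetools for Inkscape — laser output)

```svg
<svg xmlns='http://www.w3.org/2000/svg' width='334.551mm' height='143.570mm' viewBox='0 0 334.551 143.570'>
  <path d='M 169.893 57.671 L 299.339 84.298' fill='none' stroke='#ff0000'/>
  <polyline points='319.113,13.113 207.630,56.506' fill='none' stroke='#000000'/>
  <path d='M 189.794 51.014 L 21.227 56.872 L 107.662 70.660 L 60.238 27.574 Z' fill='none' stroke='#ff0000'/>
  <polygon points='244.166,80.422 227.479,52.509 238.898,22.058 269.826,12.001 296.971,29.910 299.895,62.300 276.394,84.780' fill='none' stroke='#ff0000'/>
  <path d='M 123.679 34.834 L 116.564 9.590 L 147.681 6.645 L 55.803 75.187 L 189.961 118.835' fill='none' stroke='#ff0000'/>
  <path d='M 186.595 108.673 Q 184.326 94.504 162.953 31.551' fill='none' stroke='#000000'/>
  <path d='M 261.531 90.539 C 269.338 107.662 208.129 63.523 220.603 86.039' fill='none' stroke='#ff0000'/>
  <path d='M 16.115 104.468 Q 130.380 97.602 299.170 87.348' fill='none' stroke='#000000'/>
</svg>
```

(Gcodetools for Inkscape — laser output)
G21
G90
G0 X169.893 Y85.899
M3 S901
G1 X299.339 Y59.272 F845
G0 X319.113 Y130.457
M3 S471
G1 X207.630 Y87.064 F1602
G0 X189.794 Y92.556
M3 S901
G1 X21.227 Y86.698 F845
G1 X107.662 Y72.910 F845
G1 X60.238 Y115.996 F845
G1 X189.794 Y92.556 F845
G0 X244.166 Y63.148
M3 S901
G1 X227.479 Y91.061 F845
G1 X238.898 Y121.512 F845
G1 X269.826 Y131.569 F845
G1 X296.971 Y113.660 F845
G1 X299.895 Y81.270 F845
G1 X276.394 Y58.790 F845
G1 X244.166 Y63.148 F845
G0 X123.679 Y108.736
M3 S901
G1 X116.564 Y133.980 F845
G1 X147.681 Y136.925 F845
G1 X55.803 Y68.383 F845
G1 X189.961 Y24.735 F845
G0 X186.595 Y34.897
M3 S471
G1 X185.308 Y40.975 F1602
G1 X182.960 Y49.763 F1602
G1 X179.550 Y61.262 F1602
G1 X175.079 Y75.471 F1602
G1 X169.547 Y92.390 F1602
G1 X162.953 Y112.019 F1602
G0 X261.531 Y53.031
M3 S901
G1 X260.344 Y48.982 F845
G1 X251.618 Y51.591 F845
G1 X239.317 Y57.303 F845
G1 X227.405 Y62.566 F845
G1 X219.846 Y63.827 F845
G1 X220.603 Y57.531 F845
G0 X16.115 Y39.102
M3 S471
G1 X55.718 Y41.485 F1602
G1 X98.350 Y44.056 F1602
G1 X144.011 Y46.815 F1602
G1 X192.702 Y49.762 F1602
G1 X244.421 Y52.898 F1602
G1 X299.170 Y56.222 F1602
M5
G0 X0.000 Y0.000

1 u = 1 mm; y_m = 143.570 − y.

[1] `<path>` line segment, #ff0000→cut S901 F845: (169.893,85.899) → (299.339,59.272)

[2] `<polyline>` line segment, #000000→score S471 F1602: (319.113,130.457) → (207.630,87.064)

[3] `<path>` closed polygon, #ff0000→cut S901 F845: (189.794,92.556) → (21.227,86.698) → (107.662,72.910) → (60.238,115.996) → (189.794,92.556) (closed)

[4] `<polygon>` regular polygon, #ff0000→cut S901 F845: (244.166,63.148) → (227.479,91.061) → (238.898,121.512) → (269.826,131.569) → (296.971,113.660) → (299.895,81.270) → (276.394,58.790) → (244.166,63.148) (closed)

[5] `<path>` open polyline, #ff0000→cut S901 F845: (123.679,108.736) → (116.564,133.980) → (147.681,136.925) → (55.803,68.383) → (189.961,24.735)

[6] `<path>` quadratic bezier, #000000→score S471 F1602: (186.595,34.897) → (185.308,40.975) → (182.960,49.763) → (179.550,61.262) → (175.079,75.471) → (169.547,92.390) → (162.953,112.019)

[7] `<path>` cubic bezier, #ff0000→cut S901 F845: (261.531,53.031) → (260.344,48.982) → (251.618,51.591) → (239.317,57.303) → (227.405,62.566) → (219.846,63.827) → (220.603,57.531)

[8] `<path>` quadratic bezier, #000000→score S471 F1602: (16.115,39.102) → (55.718,41.485) → (98.350,44.056) → (144.011,46.815) → (192.702,49.762) → (244.421,52.898) → (299.170,56.222)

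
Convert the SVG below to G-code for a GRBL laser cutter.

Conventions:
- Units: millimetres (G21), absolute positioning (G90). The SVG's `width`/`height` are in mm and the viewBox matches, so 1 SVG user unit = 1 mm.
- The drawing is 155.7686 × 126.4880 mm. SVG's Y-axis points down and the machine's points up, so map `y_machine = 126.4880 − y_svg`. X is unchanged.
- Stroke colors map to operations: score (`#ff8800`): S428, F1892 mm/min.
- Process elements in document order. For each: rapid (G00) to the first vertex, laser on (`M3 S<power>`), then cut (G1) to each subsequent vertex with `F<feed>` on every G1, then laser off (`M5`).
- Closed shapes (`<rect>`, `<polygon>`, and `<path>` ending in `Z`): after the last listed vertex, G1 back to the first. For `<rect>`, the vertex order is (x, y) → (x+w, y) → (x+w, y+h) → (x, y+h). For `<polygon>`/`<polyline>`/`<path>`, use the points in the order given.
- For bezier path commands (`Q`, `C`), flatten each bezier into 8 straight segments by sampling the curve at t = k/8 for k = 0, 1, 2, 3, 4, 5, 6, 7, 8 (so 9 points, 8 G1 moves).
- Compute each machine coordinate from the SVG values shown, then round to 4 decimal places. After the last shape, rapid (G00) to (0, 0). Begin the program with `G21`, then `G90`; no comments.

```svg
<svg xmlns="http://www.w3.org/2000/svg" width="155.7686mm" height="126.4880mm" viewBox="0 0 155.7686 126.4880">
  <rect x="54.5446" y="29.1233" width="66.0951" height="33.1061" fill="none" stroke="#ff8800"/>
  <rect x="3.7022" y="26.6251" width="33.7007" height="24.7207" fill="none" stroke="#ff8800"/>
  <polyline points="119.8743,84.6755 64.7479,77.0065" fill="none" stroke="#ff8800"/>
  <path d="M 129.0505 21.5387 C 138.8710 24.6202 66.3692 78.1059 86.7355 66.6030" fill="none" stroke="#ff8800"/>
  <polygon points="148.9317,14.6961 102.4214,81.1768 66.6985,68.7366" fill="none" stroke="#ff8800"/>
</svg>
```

G21
G90
G00 X54.5446 Y97.3647
M3 S428
G1 X120.6397 Y97.3647 F1892
G1 X120.6397 Y64.2586 F1892
G1 X54.5446 Y64.2586 F1892
G1 X54.5446 Y97.3647 F1892
M5
G00 X3.7022 Y99.8629
M3 S428
G1 X37.4029 Y99.8629 F1892
G1 X37.4029 Y75.1422 F1892
G1 X3.7022 Y75.1422 F1892
G1 X3.7022 Y99.8629 F1892
M5
G00 X119.8743 Y41.8125
M3 S428
G1 X64.7479 Y49.4815 F1892
M5
G00 X129.0505 Y104.9493
M3 S428
G1 X129.2165 Y101.6564 F1892
G1 X123.7178 Y94.9904 F1892
G1 X114.6074 Y86.3035 F1892
G1 X103.9383 Y76.9480 F1892
G1 X93.7636 Y68.2761 F1892
G1 X86.1362 Y61.6402 F1892
G1 X83.1092 Y58.3924 F1892
G1 X86.7355 Y59.8850 F1892
M5
G00 X148.9317 Y111.7919
M3 S428
G1 X102.4214 Y45.3112 F1892
G1 X66.6985 Y57.7514 F1892
G1 X148.9317 Y111.7919 F1892
M5
G00 X0.0000 Y0.0000

1 u = 1 mm; y_m = 126.4880 − y.

[1] `<rect>` rectangle, #ff8800→score S428 F1892: (54.5446,97.3647) → (120.6397,97.3647) → (120.6397,64.2586) → (54.5446,64.2586) → (54.5446,97.3647) (closed)

[2] `<rect>` rectangle, #ff8800→score S428 F1892: (3.7022,99.8629) → (37.4029,99.8629) → (37.4029,75.1422) → (3.7022,75.1422) → (3.7022,99.8629) (closed)

[3] `<polyline>` line segment, #ff8800→score S428 F1892: (119.8743,41.8125) → (64.7479,49.4815)

[4] `<path>` cubic bezier, #ff8800→score S428 F1892: (129.0505,104.9493) → (129.2165,101.6564) → (123.7178,94.9904) → (114.6074,86.3035) → (103.9383,76.9480) → (93.7636,68.2761) → (86.1362,61.6402) → (83.1092,58.3924) → (86.7355,59.8850)

[5] `<polygon>` closed polygon, #ff8800→score S428 F1892: (148.9317,111.7919) → (102.4214,45.3112) → (66.6985,57.7514) → (148.9317,111.7919) (closed)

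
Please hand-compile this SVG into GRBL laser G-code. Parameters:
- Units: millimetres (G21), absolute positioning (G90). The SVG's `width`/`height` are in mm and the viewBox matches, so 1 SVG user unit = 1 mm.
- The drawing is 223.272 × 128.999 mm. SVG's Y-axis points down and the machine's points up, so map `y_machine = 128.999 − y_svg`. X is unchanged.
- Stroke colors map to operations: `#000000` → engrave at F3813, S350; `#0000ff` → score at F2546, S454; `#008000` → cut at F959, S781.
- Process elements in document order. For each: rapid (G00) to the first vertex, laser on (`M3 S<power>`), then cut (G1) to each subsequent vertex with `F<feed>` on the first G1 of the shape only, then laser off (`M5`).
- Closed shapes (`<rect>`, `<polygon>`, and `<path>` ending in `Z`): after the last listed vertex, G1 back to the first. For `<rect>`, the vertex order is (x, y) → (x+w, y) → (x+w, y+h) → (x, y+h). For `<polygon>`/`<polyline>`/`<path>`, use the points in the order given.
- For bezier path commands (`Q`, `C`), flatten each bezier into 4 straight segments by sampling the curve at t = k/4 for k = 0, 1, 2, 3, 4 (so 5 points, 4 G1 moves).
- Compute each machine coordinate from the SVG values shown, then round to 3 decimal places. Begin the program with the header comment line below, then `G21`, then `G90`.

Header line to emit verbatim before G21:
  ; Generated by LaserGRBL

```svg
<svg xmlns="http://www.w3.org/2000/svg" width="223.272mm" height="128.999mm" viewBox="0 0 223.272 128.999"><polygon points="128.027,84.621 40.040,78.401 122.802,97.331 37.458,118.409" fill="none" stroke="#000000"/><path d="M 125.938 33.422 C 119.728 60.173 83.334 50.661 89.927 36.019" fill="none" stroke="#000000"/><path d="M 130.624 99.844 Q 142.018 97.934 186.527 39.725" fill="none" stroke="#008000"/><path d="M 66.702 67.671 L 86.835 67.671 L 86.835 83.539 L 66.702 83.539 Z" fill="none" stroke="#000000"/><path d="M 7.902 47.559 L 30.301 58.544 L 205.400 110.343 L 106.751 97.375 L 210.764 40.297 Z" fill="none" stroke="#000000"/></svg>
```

Since the viewBox matches the mm dimensions, user units are millimetres directly. The only transform is the Y-flip y_m = 128.999 − y_svg.

Shape 1 is a closed polygon drawn with `<polygon>`. Its stroke #000000 means engrave at S350, F3813. After flipping Y the toolpath is (128.027,44.378) → (40.040,50.598) → (122.802,31.668) → (37.458,10.590) → (128.027,44.378), returning to the start.

Shape 2 is a cubic bezier drawn with `<path>`. Its stroke #000000 means engrave at S350, F3813. After flipping Y the toolpath is (125.938,95.577) → (116.764,81.827) → (103.131,78.756) → (91.899,83.447) → (89.927,92.980).

Shape 3 is a quadratic bezier drawn with `<path>`. Its stroke #008000 means cut at S781, F959. After flipping Y the toolpath is (130.624,29.155) → (138.391,33.629) → (150.297,45.140) → (166.342,63.688) → (186.527,89.274).

Shape 4 is a rectangle drawn with `<path>`. Its stroke #000000 means engrave at S350, F3813. After flipping Y the toolpath is (66.702,61.328) → (86.835,61.328) → (86.835,45.460) → (66.702,45.460) → (66.702,61.328), returning to the start.

Shape 5 is a closed polygon drawn with `<path>`. Its stroke #000000 means engrave at S350, F3813. After flipping Y the toolpath is (7.902,81.440) → (30.301,70.455) → (205.400,18.656) → (106.751,31.624) → (210.764,88.702) → (7.902,81.440), returning to the start.

; Generated by LaserGRBL
G21
G90
G00 X128.027 Y44.378
M3 S350
G1 X40.040 Y50.598 F3813
G1 X122.802 Y31.668
G1 X37.458 Y10.590
G1 X128.027 Y44.378
M5
G00 X125.938 Y95.577
M3 S350
G1 X116.764 Y81.827 F3813
G1 X103.131 Y78.756
G1 X91.899 Y83.447
G1 X89.927 Y92.980
M5
G00 X130.624 Y29.155
M3 S781
G1 X138.391 Y33.629 F959
G1 X150.297 Y45.140
G1 X166.342 Y63.688
G1 X186.527 Y89.274
M5
G00 X66.702 Y61.328
M3 S350
G1 X86.835 Y61.328 F3813
G1 X86.835 Y45.460
G1 X66.702 Y45.460
G1 X66.702 Y61.328
M5
G00 X7.902 Y81.440
M3 S350
G1 X30.301 Y70.455 F3813
G1 X205.400 Y18.656
G1 X106.751 Y31.624
G1 X210.764 Y88.702
G1 X7.902 Y81.440
M5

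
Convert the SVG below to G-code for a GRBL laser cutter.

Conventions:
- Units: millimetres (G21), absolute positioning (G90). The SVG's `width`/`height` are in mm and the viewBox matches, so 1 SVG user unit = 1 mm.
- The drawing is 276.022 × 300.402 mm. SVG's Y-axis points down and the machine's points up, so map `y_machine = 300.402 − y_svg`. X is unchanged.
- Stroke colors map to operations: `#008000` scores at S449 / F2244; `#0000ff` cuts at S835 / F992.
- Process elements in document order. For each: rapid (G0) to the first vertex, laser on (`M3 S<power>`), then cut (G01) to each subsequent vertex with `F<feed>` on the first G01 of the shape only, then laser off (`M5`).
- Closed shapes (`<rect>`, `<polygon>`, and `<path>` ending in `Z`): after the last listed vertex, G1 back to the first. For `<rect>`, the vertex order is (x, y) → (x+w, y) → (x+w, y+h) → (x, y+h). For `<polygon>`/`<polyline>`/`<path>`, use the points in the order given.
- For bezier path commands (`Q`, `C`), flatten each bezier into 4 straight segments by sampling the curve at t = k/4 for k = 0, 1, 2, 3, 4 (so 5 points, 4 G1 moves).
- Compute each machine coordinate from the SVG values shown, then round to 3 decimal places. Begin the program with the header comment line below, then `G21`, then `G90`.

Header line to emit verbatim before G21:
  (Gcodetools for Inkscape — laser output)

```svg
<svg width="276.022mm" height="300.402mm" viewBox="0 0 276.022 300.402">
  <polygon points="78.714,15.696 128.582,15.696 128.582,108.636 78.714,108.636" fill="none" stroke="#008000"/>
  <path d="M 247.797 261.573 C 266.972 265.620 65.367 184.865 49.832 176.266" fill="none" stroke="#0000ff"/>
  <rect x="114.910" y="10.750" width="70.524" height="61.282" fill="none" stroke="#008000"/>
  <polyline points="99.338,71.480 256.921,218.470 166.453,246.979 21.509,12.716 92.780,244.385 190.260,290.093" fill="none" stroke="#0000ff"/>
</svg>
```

viewBox `0 0 276.022 300.402` with mm width/height → 1 unit = 1 mm. Flip: y_m = 300.402 − y_svg.

**Shape 1** — `<polygon>` rectangle, stroke `#008000` → score (S449, F2244). Machine vertices: (78.714,284.706) → (128.582,284.706) → (128.582,191.766) → (78.714,191.766) → (78.714,284.706). Closed: final G1 returns to the first vertex.

**Shape 2** — `<path>` cubic bezier, stroke `#0000ff` → cut (S835, F992). Control points (SVG): P0=(247.797,261.573), P1=(266.972,265.620), P2=(65.367,184.865), P3=(49.832,176.266); sampled at t=k/4. Machine vertices: (247.797,38.829) → (227.139,49.242) → (161.831,76.740) → (90.014,106.610) → (49.832,124.136). Open path.

**Shape 3** — `<rect>` rectangle, stroke `#008000` → score (S449, F2244). Machine vertices: (114.910,289.652) → (185.434,289.652) → (185.434,228.370) → (114.910,228.370) → (114.910,289.652). Closed: final G1 returns to the first vertex.

**Shape 4** — `<polyline>` open polyline, stroke `#0000ff` → cut (S835, F992). Machine vertices: (99.338,228.922) → (256.921,81.932) → (166.453,53.423) → (21.509,287.686) → (92.780,56.017) → (190.260,10.309). Open path.

(Gcodetools for Inkscape — laser output)
G21
G90
G0 X78.714 Y284.706
M3 S449
G01 X128.582 Y284.706 F2244
G01 X128.582 Y191.766
G01 X78.714 Y191.766
G01 X78.714 Y284.706
M5
G0 X247.797 Y38.829
M3 S835
G01 X227.139 Y49.242 F992
G01 X161.831 Y76.740
G01 X90.014 Y106.610
G01 X49.832 Y124.136
M5
G0 X114.910 Y289.652
M3 S449
G01 X185.434 Y289.652 F2244
G01 X185.434 Y228.370
G01 X114.910 Y228.370
G01 X114.910 Y289.652
M5
G0 X99.338 Y228.922
M3 S835
G01 X256.921 Y81.932 F992
G01 X166.453 Y53.423
G01 X21.509 Y287.686
G01 X92.780 Y56.017
G01 X190.260 Y10.309
M5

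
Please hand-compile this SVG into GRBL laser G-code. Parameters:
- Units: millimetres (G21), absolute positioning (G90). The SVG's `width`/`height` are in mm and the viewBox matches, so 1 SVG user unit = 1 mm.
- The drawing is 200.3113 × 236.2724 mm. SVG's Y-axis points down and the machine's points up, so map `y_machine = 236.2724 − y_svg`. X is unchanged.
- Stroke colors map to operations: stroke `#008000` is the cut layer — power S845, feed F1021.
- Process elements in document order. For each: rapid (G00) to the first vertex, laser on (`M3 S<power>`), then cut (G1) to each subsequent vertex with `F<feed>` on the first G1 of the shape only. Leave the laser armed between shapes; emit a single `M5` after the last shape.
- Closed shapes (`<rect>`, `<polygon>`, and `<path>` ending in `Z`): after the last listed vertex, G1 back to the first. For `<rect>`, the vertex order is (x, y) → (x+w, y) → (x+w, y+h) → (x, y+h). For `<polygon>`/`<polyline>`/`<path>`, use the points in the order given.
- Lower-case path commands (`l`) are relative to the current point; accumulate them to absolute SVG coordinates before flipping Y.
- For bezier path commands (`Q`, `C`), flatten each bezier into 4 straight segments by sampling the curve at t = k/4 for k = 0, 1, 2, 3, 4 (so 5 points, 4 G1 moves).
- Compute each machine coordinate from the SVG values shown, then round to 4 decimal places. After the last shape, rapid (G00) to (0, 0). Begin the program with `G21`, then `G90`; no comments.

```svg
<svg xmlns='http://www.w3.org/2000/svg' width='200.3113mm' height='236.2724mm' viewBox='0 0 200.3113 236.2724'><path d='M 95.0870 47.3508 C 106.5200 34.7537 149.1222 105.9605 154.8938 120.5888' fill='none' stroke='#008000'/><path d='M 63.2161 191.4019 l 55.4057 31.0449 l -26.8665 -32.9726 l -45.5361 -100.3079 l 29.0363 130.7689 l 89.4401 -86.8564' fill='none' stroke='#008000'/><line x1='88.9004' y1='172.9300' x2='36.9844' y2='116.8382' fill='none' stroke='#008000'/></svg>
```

G21
G90
G00 X95.0870 Y188.9216
M3 S845
G1 X108.4435 Y184.8497 F1021
G1 X127.1134 Y162.5121
G1 X144.7219 Y135.0698
G1 X154.8938 Y115.6836
G00 X63.2161 Y44.8705
M3 S845
G1 X118.6218 Y13.8256 F1021
G1 X91.7553 Y46.7982
G1 X46.2192 Y147.1061
G1 X75.2555 Y16.3372
G1 X164.6956 Y103.1936
G00 X88.9004 Y63.3424
M3 S845
G1 X36.9844 Y119.4342 F1021
M5
G00 X0.0000 Y0.0000

viewBox `0 0 200.3113 236.2724` with mm width/height → 1 unit = 1 mm. Flip: y_m = 236.2724 − y_svg.

**Shape 1** — `<path>` cubic bezier, stroke `#008000` → cut (S845, F1021). Control points (SVG): P0=(95.0870,47.3508), P1=(106.5200,34.7537), P2=(149.1222,105.9605), P3=(154.8938,120.5888); sampled at t=k/4. Machine vertices: (95.0870,188.9216) → (108.4435,184.8497) → (127.1134,162.5121) → (144.7219,135.0698) → (154.8938,115.6836). Open path.

**Shape 2** — `<path>` open polyline, stroke `#008000` → cut (S845, F1021). Machine vertices: (63.2161,44.8705) → (118.6218,13.8256) → (91.7553,46.7982) → (46.2192,147.1061) → (75.2555,16.3372) → (164.6956,103.1936). Open path.

**Shape 3** — `<line>` line segment, stroke `#008000` → cut (S845, F1021). Machine vertices: (88.9004,63.3424) → (36.9844,119.4342). Open path.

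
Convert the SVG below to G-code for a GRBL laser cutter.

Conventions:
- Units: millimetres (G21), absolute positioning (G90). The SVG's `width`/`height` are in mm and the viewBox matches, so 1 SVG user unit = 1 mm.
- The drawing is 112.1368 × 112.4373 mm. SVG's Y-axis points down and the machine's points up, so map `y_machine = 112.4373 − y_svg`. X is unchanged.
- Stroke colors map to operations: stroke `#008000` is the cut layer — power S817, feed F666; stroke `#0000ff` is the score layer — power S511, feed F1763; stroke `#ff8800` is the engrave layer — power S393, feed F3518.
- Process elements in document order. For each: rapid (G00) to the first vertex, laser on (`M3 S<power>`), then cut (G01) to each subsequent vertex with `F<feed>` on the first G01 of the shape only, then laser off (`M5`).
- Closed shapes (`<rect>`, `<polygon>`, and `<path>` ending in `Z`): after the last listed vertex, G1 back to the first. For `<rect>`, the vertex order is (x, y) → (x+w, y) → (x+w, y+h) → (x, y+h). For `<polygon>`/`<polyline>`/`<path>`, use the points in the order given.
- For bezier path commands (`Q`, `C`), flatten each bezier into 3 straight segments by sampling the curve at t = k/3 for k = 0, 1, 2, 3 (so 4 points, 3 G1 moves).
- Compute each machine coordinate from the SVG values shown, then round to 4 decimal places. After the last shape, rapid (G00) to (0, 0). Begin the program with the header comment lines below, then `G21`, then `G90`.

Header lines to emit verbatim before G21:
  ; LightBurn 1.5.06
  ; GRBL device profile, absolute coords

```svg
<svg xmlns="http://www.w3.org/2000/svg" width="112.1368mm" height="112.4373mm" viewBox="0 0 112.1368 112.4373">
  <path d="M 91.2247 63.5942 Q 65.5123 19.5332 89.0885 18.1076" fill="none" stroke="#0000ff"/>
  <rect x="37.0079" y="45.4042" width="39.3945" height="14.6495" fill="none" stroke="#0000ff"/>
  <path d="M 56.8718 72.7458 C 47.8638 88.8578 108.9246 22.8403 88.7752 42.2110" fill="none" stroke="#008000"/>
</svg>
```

; LightBurn 1.5.06
; GRBL device profile, absolute coords
G21
G90
G00 X91.2247 Y48.8431
M3 S511
G01 X79.5596 Y73.4798 F1763
G01 X78.8475 Y88.6420
G01 X89.0885 Y94.3297
M5
G00 X37.0079 Y67.0331
M3 S511
G01 X76.4024 Y67.0331 F1763
G01 X76.4024 Y52.3836
G01 X37.0079 Y52.3836
G01 X37.0079 Y67.0331
M5
G00 X56.8718 Y39.6915
M3 S817
G01 X65.6171 Y44.7516 F666
G01 X87.4575 Y67.3386
G01 X88.7752 Y70.2263
M5
G00 X0.0000 Y0.0000

Since the viewBox matches the mm dimensions, user units are millimetres directly. The only transform is the Y-flip y_m = 112.4373 − y_svg.

Shape 1 is a quadratic bezier drawn with `<path>`. Its stroke #0000ff means score at S511, F1763. After flipping Y the toolpath is (91.2247,48.8431) → (79.5596,73.4798) → (78.8475,88.6420) → (89.0885,94.3297).

Shape 2 is a rectangle drawn with `<rect>`. Its stroke #0000ff means score at S511, F1763. After flipping Y the toolpath is (37.0079,67.0331) → (76.4024,67.0331) → (76.4024,52.3836) → (37.0079,52.3836) → (37.0079,67.0331), returning to the start.

Shape 3 is a cubic bezier drawn with `<path>`. Its stroke #008000 means cut at S817, F666. After flipping Y the toolpath is (56.8718,39.6915) → (65.6171,44.7516) → (87.4575,67.3386) → (88.7752,70.2263).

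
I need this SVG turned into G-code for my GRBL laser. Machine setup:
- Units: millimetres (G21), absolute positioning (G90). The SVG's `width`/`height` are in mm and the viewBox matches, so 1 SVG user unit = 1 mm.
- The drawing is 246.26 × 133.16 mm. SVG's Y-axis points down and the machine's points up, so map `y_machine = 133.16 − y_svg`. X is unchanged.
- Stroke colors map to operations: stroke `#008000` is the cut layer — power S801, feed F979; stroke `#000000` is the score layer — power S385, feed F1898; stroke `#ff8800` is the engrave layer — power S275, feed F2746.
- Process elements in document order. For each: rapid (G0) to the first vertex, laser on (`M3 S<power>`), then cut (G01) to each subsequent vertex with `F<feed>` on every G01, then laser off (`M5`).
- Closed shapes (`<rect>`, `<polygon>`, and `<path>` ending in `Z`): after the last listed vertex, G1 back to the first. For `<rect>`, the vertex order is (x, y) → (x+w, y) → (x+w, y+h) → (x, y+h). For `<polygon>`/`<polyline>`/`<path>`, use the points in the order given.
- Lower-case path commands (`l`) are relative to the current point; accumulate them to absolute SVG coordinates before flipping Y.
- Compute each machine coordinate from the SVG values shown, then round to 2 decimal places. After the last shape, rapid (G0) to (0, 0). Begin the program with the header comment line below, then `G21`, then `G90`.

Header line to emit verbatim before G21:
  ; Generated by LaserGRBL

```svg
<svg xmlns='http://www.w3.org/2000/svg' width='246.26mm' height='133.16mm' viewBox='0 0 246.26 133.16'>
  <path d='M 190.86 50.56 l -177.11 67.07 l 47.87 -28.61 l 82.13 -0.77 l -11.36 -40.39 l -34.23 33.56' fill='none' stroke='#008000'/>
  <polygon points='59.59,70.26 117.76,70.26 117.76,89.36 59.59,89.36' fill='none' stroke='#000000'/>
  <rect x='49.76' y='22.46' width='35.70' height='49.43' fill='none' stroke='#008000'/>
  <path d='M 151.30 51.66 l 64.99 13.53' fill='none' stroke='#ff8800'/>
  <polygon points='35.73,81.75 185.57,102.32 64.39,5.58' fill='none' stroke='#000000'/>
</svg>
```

; Generated by LaserGRBL
G21
G90
G0 X190.86 Y82.60
M3 S801
G01 X13.75 Y15.53 F979
G01 X61.62 Y44.14 F979
G01 X143.75 Y44.91 F979
G01 X132.39 Y85.30 F979
G01 X98.16 Y51.74 F979
M5
G0 X59.59 Y62.90
M3 S385
G01 X117.76 Y62.90 F1898
G01 X117.76 Y43.80 F1898
G01 X59.59 Y43.80 F1898
G01 X59.59 Y62.90 F1898
M5
G0 X49.76 Y110.70
M3 S801
G01 X85.46 Y110.70 F979
G01 X85.46 Y61.27 F979
G01 X49.76 Y61.27 F979
G01 X49.76 Y110.70 F979
M5
G0 X151.30 Y81.50
M3 S275
G01 X216.29 Y67.97 F2746
M5
G0 X35.73 Y51.41
M3 S385
G01 X185.57 Y30.84 F1898
G01 X64.39 Y127.58 F1898
G01 X35.73 Y51.41 F1898
M5
G0 X0.00 Y0.00

1 u = 1 mm; y_m = 133.16 − y.

[1] `<path>` open polyline, #008000→cut S801 F979: (190.86,82.60) → (13.75,15.53) → (61.62,44.14) → (143.75,44.91) → (132.39,85.30) → (98.16,51.74)

[2] `<polygon>` rectangle, #000000→score S385 F1898: (59.59,62.90) → (117.76,62.90) → (117.76,43.80) → (59.59,43.80) → (59.59,62.90) (closed)

[3] `<rect>` rectangle, #008000→cut S801 F979: (49.76,110.70) → (85.46,110.70) → (85.46,61.27) → (49.76,61.27) → (49.76,110.70) (closed)

[4] `<path>` line segment, #ff8800→engrave S275 F2746: (151.30,81.50) → (216.29,67.97)

[5] `<polygon>` closed polygon, #000000→score S385 F1898: (35.73,51.41) → (185.57,30.84) → (64.39,127.58) → (35.73,51.41) (closed)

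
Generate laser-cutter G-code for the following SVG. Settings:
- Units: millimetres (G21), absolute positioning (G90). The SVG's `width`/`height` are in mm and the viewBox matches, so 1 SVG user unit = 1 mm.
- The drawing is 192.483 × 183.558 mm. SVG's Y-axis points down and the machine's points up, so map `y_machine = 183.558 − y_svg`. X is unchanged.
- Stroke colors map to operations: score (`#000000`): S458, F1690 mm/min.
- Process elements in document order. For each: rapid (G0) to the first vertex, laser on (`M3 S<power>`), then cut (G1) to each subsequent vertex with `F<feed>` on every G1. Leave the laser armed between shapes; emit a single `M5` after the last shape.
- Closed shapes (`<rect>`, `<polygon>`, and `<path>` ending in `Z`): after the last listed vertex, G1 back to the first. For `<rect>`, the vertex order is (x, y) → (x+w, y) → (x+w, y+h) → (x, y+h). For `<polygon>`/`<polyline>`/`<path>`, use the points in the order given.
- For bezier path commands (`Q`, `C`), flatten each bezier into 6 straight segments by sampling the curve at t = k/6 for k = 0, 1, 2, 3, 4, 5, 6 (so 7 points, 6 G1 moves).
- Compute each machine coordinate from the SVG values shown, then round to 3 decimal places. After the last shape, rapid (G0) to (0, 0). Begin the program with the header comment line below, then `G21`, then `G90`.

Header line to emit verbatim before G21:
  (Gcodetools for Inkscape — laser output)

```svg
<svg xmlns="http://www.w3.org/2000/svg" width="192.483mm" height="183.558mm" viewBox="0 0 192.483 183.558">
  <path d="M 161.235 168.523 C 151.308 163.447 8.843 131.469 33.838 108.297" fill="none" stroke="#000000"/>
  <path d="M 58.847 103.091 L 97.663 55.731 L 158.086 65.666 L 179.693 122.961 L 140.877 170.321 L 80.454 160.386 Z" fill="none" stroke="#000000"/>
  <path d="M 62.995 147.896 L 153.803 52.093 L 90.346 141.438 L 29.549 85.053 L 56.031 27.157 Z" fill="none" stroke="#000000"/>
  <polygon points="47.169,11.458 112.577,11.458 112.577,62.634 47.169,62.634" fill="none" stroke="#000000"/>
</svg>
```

(Gcodetools for Inkscape — laser output)
G21
G90
G0 X161.235 Y15.035
M3 S458
G1 X146.616 Y19.650 F1690
G1 X118.240 Y27.756 F1690
G1 X84.441 Y38.362 F1690
G1 X53.552 Y50.476 F1690
G1 X33.907 Y63.106 F1690
G1 X33.838 Y75.261 F1690
G0 X58.847 Y80.467
M3 S458
G1 X97.663 Y127.827 F1690
G1 X158.086 Y117.892 F1690
G1 X179.693 Y60.597 F1690
G1 X140.877 Y13.237 F1690
G1 X80.454 Y23.172 F1690
G1 X58.847 Y80.467 F1690
G0 X62.995 Y35.662
M3 S458
G1 X153.803 Y131.465 F1690
G1 X90.346 Y42.120 F1690
G1 X29.549 Y98.505 F1690
G1 X56.031 Y156.401 F1690
G1 X62.995 Y35.662 F1690
G0 X47.169 Y172.100
M3 S458
G1 X112.577 Y172.100 F1690
G1 X112.577 Y120.924 F1690
G1 X47.169 Y120.924 F1690
G1 X47.169 Y172.100 F1690
M5
G0 X0.000 Y0.000

viewBox `0 0 192.483 183.558` with mm width/height → 1 unit = 1 mm. Flip: y_m = 183.558 − y_svg.

**Shape 1** — `<path>` cubic bezier, stroke `#000000` → score (S458, F1690). Control points (SVG): P0=(161.235,168.523), P1=(151.308,163.447), P2=(8.843,131.469), P3=(33.838,108.297); sampled at t=k/6. Machine vertices: (161.235,15.035) → (146.616,19.650) → (118.240,27.756) → (84.441,38.362) → (53.552,50.476) → (33.907,63.106) → (33.838,75.261). Open path.

**Shape 2** — `<path>` regular polygon, stroke `#000000` → score (S458, F1690). Machine vertices: (58.847,80.467) → (97.663,127.827) → (158.086,117.892) → (179.693,60.597) → (140.877,13.237) → (80.454,23.172) → (58.847,80.467). Closed: final G1 returns to the first vertex.

**Shape 3** — `<path>` closed polygon, stroke `#000000` → score (S458, F1690). Machine vertices: (62.995,35.662) → (153.803,131.465) → (90.346,42.120) → (29.549,98.505) → (56.031,156.401) → (62.995,35.662). Closed: final G1 returns to the first vertex.

**Shape 4** — `<polygon>` rectangle, stroke `#000000` → score (S458, F1690). Machine vertices: (47.169,172.100) → (112.577,172.100) → (112.577,120.924) → (47.169,120.924) → (47.169,172.100). Closed: final G1 returns to the first vertex.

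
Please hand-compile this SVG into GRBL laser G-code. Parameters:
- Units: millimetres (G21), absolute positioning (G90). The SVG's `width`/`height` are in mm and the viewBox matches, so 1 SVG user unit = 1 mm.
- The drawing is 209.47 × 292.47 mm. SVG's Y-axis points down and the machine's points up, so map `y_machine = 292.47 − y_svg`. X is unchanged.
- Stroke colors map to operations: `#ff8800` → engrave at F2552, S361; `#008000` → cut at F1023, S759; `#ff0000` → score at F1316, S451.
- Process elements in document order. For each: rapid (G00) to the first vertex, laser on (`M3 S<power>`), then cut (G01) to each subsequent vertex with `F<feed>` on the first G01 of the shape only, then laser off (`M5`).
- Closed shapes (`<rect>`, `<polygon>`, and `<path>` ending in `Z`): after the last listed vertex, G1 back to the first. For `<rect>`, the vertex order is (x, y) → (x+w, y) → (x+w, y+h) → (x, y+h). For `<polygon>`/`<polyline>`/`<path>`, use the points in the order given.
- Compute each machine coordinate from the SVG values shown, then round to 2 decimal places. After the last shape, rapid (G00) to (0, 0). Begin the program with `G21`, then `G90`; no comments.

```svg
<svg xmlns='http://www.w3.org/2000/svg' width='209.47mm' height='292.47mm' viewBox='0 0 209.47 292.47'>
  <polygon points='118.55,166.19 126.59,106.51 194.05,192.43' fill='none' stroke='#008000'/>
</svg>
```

viewBox `0 0 209.47 292.47` with mm width/height → 1 unit = 1 mm. Flip: y_m = 292.47 − y_svg.

**Shape 1** — `<polygon>` closed polygon, stroke `#008000` → cut (S759, F1023). Machine vertices: (118.55,126.28) → (126.59,185.96) → (194.05,100.04) → (118.55,126.28). Closed: final G1 returns to the first vertex.

G21
G90
G00 X118.55 Y126.28
M3 S759
G01 X126.59 Y185.96 F1023
G01 X194.05 Y100.04
G01 X118.55 Y126.28
M5
G00 X0.00 Y0.00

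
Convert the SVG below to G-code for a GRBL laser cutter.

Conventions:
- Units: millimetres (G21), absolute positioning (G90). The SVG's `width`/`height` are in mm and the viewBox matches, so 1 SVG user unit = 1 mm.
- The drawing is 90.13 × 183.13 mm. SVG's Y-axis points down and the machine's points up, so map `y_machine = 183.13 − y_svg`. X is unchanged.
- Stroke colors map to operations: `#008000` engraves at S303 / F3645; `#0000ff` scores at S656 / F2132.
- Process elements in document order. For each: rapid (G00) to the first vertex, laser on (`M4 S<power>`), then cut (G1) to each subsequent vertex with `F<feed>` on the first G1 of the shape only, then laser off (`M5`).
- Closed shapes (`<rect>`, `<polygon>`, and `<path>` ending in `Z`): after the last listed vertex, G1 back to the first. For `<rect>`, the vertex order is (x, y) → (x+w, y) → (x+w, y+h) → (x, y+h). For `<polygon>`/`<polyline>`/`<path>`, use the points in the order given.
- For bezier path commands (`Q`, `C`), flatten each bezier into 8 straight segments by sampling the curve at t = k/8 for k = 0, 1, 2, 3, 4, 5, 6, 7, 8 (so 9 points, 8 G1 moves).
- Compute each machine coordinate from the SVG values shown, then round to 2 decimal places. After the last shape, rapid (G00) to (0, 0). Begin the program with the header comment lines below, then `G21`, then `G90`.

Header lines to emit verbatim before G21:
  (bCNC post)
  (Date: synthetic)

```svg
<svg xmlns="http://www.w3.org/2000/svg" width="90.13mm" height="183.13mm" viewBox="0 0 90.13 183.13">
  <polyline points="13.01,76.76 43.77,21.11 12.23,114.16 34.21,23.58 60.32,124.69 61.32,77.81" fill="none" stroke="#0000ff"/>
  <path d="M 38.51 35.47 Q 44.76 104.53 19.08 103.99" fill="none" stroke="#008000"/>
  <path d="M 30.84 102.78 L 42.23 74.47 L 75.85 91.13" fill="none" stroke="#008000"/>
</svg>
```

(bCNC post)
(Date: synthetic)
G21
G90
G00 X13.01 Y106.37
M4 S656
G1 X43.77 Y162.02 F2132
G1 X12.23 Y68.97
G1 X34.21 Y159.55
G1 X60.32 Y58.44
G1 X61.32 Y105.32
M5
G00 X38.51 Y147.66
M4 S303
G1 X39.57 Y131.48 F3645
G1 X39.64 Y117.48
G1 X38.71 Y105.65
G1 X36.78 Y96.00
G1 X33.85 Y88.52
G1 X29.92 Y83.22
G1 X25.00 Y80.09
G1 X19.08 Y79.14
M5
G00 X30.84 Y80.35
M4 S303
G1 X42.23 Y108.66 F3645
G1 X75.85 Y92.00
M5
G00 X0.00 Y0.00

viewBox `0 0 90.13 183.13` with mm width/height → 1 unit = 1 mm. Flip: y_m = 183.13 − y_svg.

**Shape 1** — `<polyline>` open polyline, stroke `#0000ff` → score (S656, F2132). Machine vertices: (13.01,106.37) → (43.77,162.02) → (12.23,68.97) → (34.21,159.55) → (60.32,58.44) → (61.32,105.32). Open path.

**Shape 2** — `<path>` quadratic bezier, stroke `#008000` → engrave (S303, F3645). Control points (SVG): P0=(38.51,35.47), P1=(44.76,104.53), P2=(19.08,103.99); sampled at t=k/8. Machine vertices: (38.51,147.66) → (39.57,131.48) → (39.64,117.48) → (38.71,105.65) → (36.78,96.00) → (33.85,88.52) → (29.92,83.22) → (25.00,80.09) → (19.08,79.14). Open path.

**Shape 3** — `<path>` open polyline, stroke `#008000` → engrave (S303, F3645). Machine vertices: (30.84,80.35) → (42.23,108.66) → (75.85,92.00). Open path.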